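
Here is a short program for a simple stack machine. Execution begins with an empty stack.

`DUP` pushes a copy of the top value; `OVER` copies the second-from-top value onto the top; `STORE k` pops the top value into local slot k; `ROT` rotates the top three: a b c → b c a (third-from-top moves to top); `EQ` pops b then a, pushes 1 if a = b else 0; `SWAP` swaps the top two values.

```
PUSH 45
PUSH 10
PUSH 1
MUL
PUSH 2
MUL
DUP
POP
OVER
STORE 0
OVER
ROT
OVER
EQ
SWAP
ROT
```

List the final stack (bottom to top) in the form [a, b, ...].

[1, 45, 20]

PUSH 45 : [45]
PUSH 10 : [45, 10]
PUSH 1  : [45, 10, 1]
MUL     : [45, 10]
PUSH 2  : [45, 10, 2]
MUL     : [45, 20]
DUP     : [45, 20, 20]
POP     : [45, 20]
OVER    : [45, 20, 45]
STORE 0 : [45, 20]
OVER    : [45, 20, 45]
ROT     : [20, 45, 45]
OVER    : [20, 45, 45, 45]
EQ      : [20, 45, 1]
SWAP    : [20, 1, 45]
ROT     : [1, 45, 20]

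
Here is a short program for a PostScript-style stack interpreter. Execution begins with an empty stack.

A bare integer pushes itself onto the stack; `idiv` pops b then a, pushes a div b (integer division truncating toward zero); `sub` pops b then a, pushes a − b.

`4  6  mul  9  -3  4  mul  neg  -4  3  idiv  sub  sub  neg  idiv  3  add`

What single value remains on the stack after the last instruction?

9

4    : 4
6    : 4 6
mul  : 24
9    : 24 9
-3   : 24 9 -3
4    : 24 9 -3 4
mul  : 24 9 -12
neg  : 24 9 12
-4   : 24 9 12 -4
3    : 24 9 12 -4 3
idiv : 24 9 12 -1
sub  : 24 9 13
sub  : 24 -4
neg  : 24 4
idiv : 6
3    : 6 3
add  : 9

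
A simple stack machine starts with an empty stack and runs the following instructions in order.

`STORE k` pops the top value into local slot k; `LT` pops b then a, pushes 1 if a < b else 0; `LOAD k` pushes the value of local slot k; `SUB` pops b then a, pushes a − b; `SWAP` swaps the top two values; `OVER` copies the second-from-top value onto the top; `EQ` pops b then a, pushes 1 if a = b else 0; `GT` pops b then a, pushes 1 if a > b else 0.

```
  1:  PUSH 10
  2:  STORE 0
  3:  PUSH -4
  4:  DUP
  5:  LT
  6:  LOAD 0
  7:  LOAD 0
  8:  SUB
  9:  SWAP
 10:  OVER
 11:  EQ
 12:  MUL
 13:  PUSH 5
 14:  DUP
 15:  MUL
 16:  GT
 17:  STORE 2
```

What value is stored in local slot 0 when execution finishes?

PUSH 10 -> 10
STORE 0 -> (empty)
PUSH -4 -> -4
DUP     -> -4 -4
LT      -> 0
LOAD 0  -> 0 10
LOAD 0  -> 0 10 10
SUB     -> 0 0
SWAP    -> 0 0
OVER    -> 0 0 0
EQ      -> 0 1
MUL     -> 0
PUSH 5  -> 0 5
DUP     -> 0 5 5
MUL     -> 0 25
GT      -> 0
STORE 2 -> (empty)

10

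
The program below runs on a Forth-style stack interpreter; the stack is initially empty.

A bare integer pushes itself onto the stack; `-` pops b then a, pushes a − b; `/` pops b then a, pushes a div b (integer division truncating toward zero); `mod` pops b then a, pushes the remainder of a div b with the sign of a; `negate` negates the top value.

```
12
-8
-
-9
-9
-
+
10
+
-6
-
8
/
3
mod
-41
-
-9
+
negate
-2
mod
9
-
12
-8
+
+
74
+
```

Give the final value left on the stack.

68

12      [12]
-8      [12, -8]
-       [20]
-9      [20, -9]
-9      [20, -9, -9]
-       [20, 0]
+       [20]
10      [20, 10]
+       [30]
-6      [30, -6]
-       [36]
8       [36, 8]
/       [4]
3       [4, 3]
mod     [1]
-41     [1, -41]
-       [42]
-9      [42, -9]
+       [33]
negate  [-33]
-2      [-33, -2]
mod     [-1]
9       [-1, 9]
-       [-10]
12      [-10, 12]
-8      [-10, 12, -8]
+       [-10, 4]
+       [-6]
74      [-6, 74]
+       [68]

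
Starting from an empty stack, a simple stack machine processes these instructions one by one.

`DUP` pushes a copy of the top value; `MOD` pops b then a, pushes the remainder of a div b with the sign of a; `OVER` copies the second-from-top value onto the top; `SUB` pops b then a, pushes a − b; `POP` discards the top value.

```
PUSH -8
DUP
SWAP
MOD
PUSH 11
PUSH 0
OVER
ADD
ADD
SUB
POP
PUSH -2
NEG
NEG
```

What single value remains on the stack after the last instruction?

PUSH -8 : [-8]
DUP     : [-8, -8]
SWAP    : [-8, -8]
MOD     : [0]
PUSH 11 : [0, 11]
PUSH 0  : [0, 11, 0]
OVER    : [0, 11, 0, 11]
ADD     : [0, 11, 11]
ADD     : [0, 22]
SUB     : [-22]
POP     : []
PUSH -2 : [-2]
NEG     : [2]
NEG     : [-2]

-2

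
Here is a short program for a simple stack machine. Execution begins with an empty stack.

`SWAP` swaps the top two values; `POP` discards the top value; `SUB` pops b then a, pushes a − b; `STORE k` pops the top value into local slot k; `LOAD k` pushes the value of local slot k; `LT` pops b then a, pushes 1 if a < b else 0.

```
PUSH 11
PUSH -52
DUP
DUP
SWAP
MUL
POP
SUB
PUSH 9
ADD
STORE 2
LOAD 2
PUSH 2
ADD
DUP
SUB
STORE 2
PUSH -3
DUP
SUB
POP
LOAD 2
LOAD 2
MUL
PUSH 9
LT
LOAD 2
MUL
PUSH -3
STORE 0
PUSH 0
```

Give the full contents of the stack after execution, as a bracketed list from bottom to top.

PUSH 11   [11]
PUSH -52  [11, -52]
DUP       [11, -52, -52]
DUP       [11, -52, -52, -52]
SWAP      [11, -52, -52, -52]
MUL       [11, -52, 2704]
POP       [11, -52]
SUB       [63]
PUSH 9    [63, 9]
ADD       [72]
STORE 2   []
LOAD 2    [72]
PUSH 2    [72, 2]
ADD       [74]
DUP       [74, 74]
SUB       [0]
STORE 2   []
PUSH -3   [-3]
DUP       [-3, -3]
SUB       [0]
POP       []
LOAD 2    [0]
LOAD 2    [0, 0]
MUL       [0]
PUSH 9    [0, 9]
LT        [1]
LOAD 2    [1, 0]
MUL       [0]
PUSH -3   [0, -3]
STORE 0   [0]
PUSH 0    [0, 0]

[0, 0]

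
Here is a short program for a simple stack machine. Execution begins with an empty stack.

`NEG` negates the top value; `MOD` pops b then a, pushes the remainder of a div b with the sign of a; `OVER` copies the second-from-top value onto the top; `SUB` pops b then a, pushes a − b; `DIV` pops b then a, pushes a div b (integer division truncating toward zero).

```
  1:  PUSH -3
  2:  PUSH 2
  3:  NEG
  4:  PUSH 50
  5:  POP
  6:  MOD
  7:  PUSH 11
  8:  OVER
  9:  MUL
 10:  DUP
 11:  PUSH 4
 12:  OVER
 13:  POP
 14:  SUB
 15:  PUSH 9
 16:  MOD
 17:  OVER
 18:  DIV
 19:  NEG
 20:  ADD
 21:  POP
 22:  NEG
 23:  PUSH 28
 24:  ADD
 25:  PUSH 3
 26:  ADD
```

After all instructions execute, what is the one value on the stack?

32

PUSH -3 -> -3
PUSH 2  -> -3 2
NEG     -> -3 -2
PUSH 50 -> -3 -2 50
POP     -> -3 -2
MOD     -> -1
PUSH 11 -> -1 11
OVER    -> -1 11 -1
MUL     -> -1 -11
DUP     -> -1 -11 -11
PUSH 4  -> -1 -11 -11 4
OVER    -> -1 -11 -11 4 -11
POP     -> -1 -11 -11 4
SUB     -> -1 -11 -15
PUSH 9  -> -1 -11 -15 9
MOD     -> -1 -11 -6
OVER    -> -1 -11 -6 -11
DIV     -> -1 -11 0
NEG     -> -1 -11 0
ADD     -> -1 -11
POP     -> -1
NEG     -> 1
PUSH 28 -> 1 28
ADD     -> 29
PUSH 3  -> 29 3
ADD     -> 32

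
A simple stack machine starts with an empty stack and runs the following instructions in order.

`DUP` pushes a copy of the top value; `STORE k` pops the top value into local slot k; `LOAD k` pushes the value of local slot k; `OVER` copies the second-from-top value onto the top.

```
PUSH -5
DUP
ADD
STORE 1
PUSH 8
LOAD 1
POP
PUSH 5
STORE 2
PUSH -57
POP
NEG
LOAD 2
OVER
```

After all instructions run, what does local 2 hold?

5

PUSH -5  -> -5
DUP      -> -5 -5
ADD      -> -10
STORE 1  -> (empty)
PUSH 8   -> 8
LOAD 1   -> 8 -10
POP      -> 8
PUSH 5   -> 8 5
STORE 2  -> 8
PUSH -57 -> 8 -57
POP      -> 8
NEG      -> -8
LOAD 2   -> -8 5
OVER     -> -8 5 -8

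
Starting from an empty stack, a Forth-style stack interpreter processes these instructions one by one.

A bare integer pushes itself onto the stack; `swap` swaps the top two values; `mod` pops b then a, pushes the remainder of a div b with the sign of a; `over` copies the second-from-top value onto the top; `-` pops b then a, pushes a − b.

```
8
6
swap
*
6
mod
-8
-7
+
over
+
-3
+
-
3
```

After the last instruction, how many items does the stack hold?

2

8    -> 8
6    -> 8 6
swap -> 6 8
*    -> 48
6    -> 48 6
mod  -> 0
-8   -> 0 -8
-7   -> 0 -8 -7
+    -> 0 -15
over -> 0 -15 0
+    -> 0 -15
-3   -> 0 -15 -3
+    -> 0 -18
-    -> 18
3    -> 18 3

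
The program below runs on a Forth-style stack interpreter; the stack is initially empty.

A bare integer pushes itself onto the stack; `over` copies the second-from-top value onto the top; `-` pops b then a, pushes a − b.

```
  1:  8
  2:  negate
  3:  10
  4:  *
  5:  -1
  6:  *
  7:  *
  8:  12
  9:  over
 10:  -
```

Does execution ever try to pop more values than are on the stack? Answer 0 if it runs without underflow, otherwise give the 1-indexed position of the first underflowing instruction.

7

8      → 8
negate → -8
10     → -8 10
*      → -80
-1     → -80 -1
*      → 80
*  — needs 2 operands, stack has 1 → underflow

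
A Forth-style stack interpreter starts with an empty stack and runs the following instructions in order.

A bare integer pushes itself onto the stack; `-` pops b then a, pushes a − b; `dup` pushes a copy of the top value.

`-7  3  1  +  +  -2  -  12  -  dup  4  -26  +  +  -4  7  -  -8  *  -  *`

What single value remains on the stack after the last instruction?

1599

-7   -7
3    -7 3
1    -7 3 1
+    -7 4
+    -3
-2   -3 -2
-    -1
12   -1 12
-    -13
dup  -13 -13
4    -13 -13 4
-26  -13 -13 4 -26
+    -13 -13 -22
+    -13 -35
-4   -13 -35 -4
7    -13 -35 -4 7
-    -13 -35 -11
-8   -13 -35 -11 -8
*    -13 -35 88
-    -13 -123
*    1599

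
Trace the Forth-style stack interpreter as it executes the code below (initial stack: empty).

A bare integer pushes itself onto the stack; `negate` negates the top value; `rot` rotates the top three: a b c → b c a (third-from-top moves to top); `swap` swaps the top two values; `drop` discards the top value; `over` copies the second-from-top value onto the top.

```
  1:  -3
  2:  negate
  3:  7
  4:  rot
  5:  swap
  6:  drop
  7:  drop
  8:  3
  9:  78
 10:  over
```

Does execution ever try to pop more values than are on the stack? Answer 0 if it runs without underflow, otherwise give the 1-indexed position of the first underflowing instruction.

-3      [-3]
negate  [3]
7       [3, 7]
rot  — needs 3 operands, stack has 2 → underflow

4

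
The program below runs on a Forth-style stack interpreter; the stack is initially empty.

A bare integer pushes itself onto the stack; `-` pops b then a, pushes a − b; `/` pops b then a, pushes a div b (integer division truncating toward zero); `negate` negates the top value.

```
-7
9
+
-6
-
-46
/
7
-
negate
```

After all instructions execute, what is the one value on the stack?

7

-7     -> -7
9      -> -7 9
+      -> 2
-6     -> 2 -6
-      -> 8
-46    -> 8 -46
/      -> 0
7      -> 0 7
-      -> -7
negate -> 7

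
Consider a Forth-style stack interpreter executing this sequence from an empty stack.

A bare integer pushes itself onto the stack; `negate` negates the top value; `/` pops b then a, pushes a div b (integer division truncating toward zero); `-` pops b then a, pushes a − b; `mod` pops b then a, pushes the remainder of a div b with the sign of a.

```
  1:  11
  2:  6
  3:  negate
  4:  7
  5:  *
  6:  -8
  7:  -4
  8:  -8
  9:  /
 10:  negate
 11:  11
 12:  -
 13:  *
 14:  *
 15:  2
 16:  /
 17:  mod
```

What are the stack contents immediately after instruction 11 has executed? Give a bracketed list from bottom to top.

11      11
6       11 6
negate  11 -6
7       11 -6 7
*       11 -42
-8      11 -42 -8
-4      11 -42 -8 -4
-8      11 -42 -8 -4 -8
/       11 -42 -8 0
negate  11 -42 -8 0
11      11 -42 -8 0 11

[11, -42, -8, 0, 11]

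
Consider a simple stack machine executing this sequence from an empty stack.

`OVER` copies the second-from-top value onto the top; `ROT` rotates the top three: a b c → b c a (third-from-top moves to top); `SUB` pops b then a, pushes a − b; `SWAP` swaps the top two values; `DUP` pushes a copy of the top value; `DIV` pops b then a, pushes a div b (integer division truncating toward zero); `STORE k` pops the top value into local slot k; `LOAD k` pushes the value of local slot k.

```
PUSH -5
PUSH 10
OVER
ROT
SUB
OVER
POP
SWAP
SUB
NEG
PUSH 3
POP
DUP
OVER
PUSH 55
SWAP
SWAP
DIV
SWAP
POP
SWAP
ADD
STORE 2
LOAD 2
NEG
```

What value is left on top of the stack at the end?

-10

PUSH -5 -> -5
PUSH 10 -> -5 10
OVER    -> -5 10 -5
ROT     -> 10 -5 -5
SUB     -> 10 0
OVER    -> 10 0 10
POP     -> 10 0
SWAP    -> 0 10
SUB     -> -10
NEG     -> 10
PUSH 3  -> 10 3
POP     -> 10
DUP     -> 10 10
OVER    -> 10 10 10
PUSH 55 -> 10 10 10 55
SWAP    -> 10 10 55 10
SWAP    -> 10 10 10 55
DIV     -> 10 10 0
SWAP    -> 10 0 10
POP     -> 10 0
SWAP    -> 0 10
ADD     -> 10
STORE 2 -> (empty)
LOAD 2  -> 10
NEG     -> -10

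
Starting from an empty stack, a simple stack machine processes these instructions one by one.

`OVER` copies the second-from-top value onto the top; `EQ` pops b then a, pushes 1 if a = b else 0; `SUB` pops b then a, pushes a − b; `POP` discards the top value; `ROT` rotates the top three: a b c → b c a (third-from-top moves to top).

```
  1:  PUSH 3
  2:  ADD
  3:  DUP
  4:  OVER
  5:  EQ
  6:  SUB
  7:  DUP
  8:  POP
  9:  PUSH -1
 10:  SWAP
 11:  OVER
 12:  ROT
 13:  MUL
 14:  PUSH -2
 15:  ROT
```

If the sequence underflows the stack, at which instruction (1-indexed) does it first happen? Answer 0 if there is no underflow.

2

PUSH 3 -> [3]
ADD  — needs 2 operands, stack has 1 → underflow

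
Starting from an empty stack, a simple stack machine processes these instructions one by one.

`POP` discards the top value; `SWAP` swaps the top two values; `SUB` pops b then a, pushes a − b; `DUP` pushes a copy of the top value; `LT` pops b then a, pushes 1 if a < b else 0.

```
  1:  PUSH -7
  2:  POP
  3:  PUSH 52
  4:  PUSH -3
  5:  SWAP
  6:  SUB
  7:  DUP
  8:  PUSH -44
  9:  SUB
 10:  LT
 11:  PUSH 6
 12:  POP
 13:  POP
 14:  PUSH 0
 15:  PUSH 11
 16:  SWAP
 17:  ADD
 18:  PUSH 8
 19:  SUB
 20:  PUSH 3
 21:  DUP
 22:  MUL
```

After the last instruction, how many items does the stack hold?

PUSH -7  → [-7]
POP      → []
PUSH 52  → [52]
PUSH -3  → [52, -3]
SWAP     → [-3, 52]
SUB      → [-55]
DUP      → [-55, -55]
PUSH -44 → [-55, -55, -44]
SUB      → [-55, -11]
LT       → [1]
PUSH 6   → [1, 6]
POP      → [1]
POP      → []
PUSH 0   → [0]
PUSH 11  → [0, 11]
SWAP     → [11, 0]
ADD      → [11]
PUSH 8   → [11, 8]
SUB      → [3]
PUSH 3   → [3, 3]
DUP      → [3, 3, 3]
MUL      → [3, 9]

2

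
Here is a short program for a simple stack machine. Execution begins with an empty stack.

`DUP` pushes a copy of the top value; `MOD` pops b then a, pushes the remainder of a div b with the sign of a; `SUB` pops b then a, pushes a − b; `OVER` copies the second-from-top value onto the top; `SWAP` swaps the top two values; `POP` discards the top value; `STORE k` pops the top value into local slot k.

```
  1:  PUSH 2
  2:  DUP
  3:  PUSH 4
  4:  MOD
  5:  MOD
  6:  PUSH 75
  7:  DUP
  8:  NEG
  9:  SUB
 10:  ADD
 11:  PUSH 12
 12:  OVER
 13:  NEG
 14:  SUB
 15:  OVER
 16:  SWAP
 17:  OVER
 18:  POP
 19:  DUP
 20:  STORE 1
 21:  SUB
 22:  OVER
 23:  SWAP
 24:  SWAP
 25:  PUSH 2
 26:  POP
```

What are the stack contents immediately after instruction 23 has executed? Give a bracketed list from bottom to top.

[150, 150, -12]

PUSH 2  → 2
DUP     → 2 2
PUSH 4  → 2 2 4
MOD     → 2 2
MOD     → 0
PUSH 75 → 0 75
DUP     → 0 75 75
NEG     → 0 75 -75
SUB     → 0 150
ADD     → 150
PUSH 12 → 150 12
OVER    → 150 12 150
NEG     → 150 12 -150
SUB     → 150 162
OVER    → 150 162 150
SWAP    → 150 150 162
OVER    → 150 150 162 150
POP     → 150 150 162
DUP     → 150 150 162 162
STORE 1 → 150 150 162
SUB     → 150 -12
OVER    → 150 -12 150
SWAP    → 150 150 -12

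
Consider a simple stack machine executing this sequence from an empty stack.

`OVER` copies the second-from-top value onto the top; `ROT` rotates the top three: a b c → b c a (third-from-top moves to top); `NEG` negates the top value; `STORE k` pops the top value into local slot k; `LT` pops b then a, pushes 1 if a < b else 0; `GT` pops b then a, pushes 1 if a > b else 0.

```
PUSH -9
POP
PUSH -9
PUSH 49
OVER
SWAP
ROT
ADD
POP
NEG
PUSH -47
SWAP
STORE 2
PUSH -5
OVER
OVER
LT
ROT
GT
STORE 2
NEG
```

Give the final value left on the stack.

PUSH -9  → -9
POP      → (empty)
PUSH -9  → -9
PUSH 49  → -9 49
OVER     → -9 49 -9
SWAP     → -9 -9 49
ROT      → -9 49 -9
ADD      → -9 40
POP      → -9
NEG      → 9
PUSH -47 → 9 -47
SWAP     → -47 9
STORE 2  → -47
PUSH -5  → -47 -5
OVER     → -47 -5 -47
OVER     → -47 -5 -47 -5
LT       → -47 -5 1
ROT      → -5 1 -47
GT       → -5 1
STORE 2  → -5
NEG      → 5

5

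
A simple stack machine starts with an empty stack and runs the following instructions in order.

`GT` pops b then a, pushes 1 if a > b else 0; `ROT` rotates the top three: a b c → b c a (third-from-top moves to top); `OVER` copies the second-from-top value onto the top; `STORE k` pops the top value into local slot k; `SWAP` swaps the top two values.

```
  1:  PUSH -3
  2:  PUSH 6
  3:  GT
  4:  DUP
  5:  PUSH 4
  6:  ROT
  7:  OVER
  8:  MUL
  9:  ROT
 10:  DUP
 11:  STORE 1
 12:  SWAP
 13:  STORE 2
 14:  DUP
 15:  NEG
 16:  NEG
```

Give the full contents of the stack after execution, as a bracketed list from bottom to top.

[4, 0, 0]

PUSH -3 : [-3]
PUSH 6  : [-3, 6]
GT      : [0]
DUP     : [0, 0]
PUSH 4  : [0, 0, 4]
ROT     : [0, 4, 0]
OVER    : [0, 4, 0, 4]
MUL     : [0, 4, 0]
ROT     : [4, 0, 0]
DUP     : [4, 0, 0, 0]
STORE 1 : [4, 0, 0]
SWAP    : [4, 0, 0]
STORE 2 : [4, 0]
DUP     : [4, 0, 0]
NEG     : [4, 0, 0]
NEG     : [4, 0, 0]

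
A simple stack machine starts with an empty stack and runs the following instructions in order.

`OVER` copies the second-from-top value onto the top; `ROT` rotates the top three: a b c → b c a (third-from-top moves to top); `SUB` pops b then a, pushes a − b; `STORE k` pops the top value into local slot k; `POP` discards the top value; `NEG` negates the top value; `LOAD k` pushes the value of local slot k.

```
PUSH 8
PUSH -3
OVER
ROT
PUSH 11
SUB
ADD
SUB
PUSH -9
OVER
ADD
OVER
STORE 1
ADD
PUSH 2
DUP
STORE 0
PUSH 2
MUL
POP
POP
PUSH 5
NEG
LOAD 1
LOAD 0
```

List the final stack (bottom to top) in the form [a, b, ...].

[-5, -8, 2]

PUSH 8  : [8]
PUSH -3 : [8, -3]
OVER    : [8, -3, 8]
ROT     : [-3, 8, 8]
PUSH 11 : [-3, 8, 8, 11]
SUB     : [-3, 8, -3]
ADD     : [-3, 5]
SUB     : [-8]
PUSH -9 : [-8, -9]
OVER    : [-8, -9, -8]
ADD     : [-8, -17]
OVER    : [-8, -17, -8]
STORE 1 : [-8, -17]
ADD     : [-25]
PUSH 2  : [-25, 2]
DUP     : [-25, 2, 2]
STORE 0 : [-25, 2]
PUSH 2  : [-25, 2, 2]
MUL     : [-25, 4]
POP     : [-25]
POP     : []
PUSH 5  : [5]
NEG     : [-5]
LOAD 1  : [-5, -8]
LOAD 0  : [-5, -8, 2]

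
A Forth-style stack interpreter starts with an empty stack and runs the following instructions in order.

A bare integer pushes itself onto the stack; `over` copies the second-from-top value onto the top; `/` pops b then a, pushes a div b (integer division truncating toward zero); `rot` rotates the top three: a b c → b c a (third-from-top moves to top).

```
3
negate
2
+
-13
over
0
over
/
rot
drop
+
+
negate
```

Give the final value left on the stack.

3      → [3]
negate → [-3]
2      → [-3, 2]
+      → [-1]
-13    → [-1, -13]
over   → [-1, -13, -1]
0      → [-1, -13, -1, 0]
over   → [-1, -13, -1, 0, -1]
/      → [-1, -13, -1, 0]
rot    → [-1, -1, 0, -13]
drop   → [-1, -1, 0]
+      → [-1, -1]
+      → [-2]
negate → [2]

2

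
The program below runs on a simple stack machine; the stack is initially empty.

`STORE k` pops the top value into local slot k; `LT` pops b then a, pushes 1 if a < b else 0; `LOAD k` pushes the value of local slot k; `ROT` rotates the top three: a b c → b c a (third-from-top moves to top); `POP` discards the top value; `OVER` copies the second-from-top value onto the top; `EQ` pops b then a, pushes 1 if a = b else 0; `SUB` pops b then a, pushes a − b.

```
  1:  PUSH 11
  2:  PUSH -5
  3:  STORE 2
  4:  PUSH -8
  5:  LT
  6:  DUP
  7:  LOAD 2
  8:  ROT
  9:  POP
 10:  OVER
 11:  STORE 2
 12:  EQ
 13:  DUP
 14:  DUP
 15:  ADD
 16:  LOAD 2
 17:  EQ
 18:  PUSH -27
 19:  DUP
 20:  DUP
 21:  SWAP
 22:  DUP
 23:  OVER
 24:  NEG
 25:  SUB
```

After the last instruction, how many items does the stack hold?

PUSH 11  → [11]
PUSH -5  → [11, -5]
STORE 2  → [11]
PUSH -8  → [11, -8]
LT       → [0]
DUP      → [0, 0]
LOAD 2   → [0, 0, -5]
ROT      → [0, -5, 0]
POP      → [0, -5]
OVER     → [0, -5, 0]
STORE 2  → [0, -5]
EQ       → [0]
DUP      → [0, 0]
DUP      → [0, 0, 0]
ADD      → [0, 0]
LOAD 2   → [0, 0, 0]
EQ       → [0, 1]
PUSH -27 → [0, 1, -27]
DUP      → [0, 1, -27, -27]
DUP      → [0, 1, -27, -27, -27]
SWAP     → [0, 1, -27, -27, -27]
DUP      → [0, 1, -27, -27, -27, -27]
OVER     → [0, 1, -27, -27, -27, -27, -27]
NEG      → [0, 1, -27, -27, -27, -27, 27]
SUB      → [0, 1, -27, -27, -27, -54]

6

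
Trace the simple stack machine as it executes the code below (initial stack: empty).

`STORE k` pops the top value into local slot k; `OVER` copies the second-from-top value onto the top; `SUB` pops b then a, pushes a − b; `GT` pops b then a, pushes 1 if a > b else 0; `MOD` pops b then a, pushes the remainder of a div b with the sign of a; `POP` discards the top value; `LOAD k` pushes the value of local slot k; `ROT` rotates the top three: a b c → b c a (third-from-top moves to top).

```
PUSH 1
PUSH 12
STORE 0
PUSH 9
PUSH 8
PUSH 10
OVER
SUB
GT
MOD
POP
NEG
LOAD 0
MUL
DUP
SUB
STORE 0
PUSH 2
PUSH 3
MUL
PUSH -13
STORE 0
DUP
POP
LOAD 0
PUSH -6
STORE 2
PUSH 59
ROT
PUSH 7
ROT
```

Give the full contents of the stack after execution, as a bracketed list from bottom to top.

PUSH 1   : [1]
PUSH 12  : [1, 12]
STORE 0  : [1]
PUSH 9   : [1, 9]
PUSH 8   : [1, 9, 8]
PUSH 10  : [1, 9, 8, 10]
OVER     : [1, 9, 8, 10, 8]
SUB      : [1, 9, 8, 2]
GT       : [1, 9, 1]
MOD      : [1, 0]
POP      : [1]
NEG      : [-1]
LOAD 0   : [-1, 12]
MUL      : [-12]
DUP      : [-12, -12]
SUB      : [0]
STORE 0  : []
PUSH 2   : [2]
PUSH 3   : [2, 3]
MUL      : [6]
PUSH -13 : [6, -13]
STORE 0  : [6]
DUP      : [6, 6]
POP      : [6]
LOAD 0   : [6, -13]
PUSH -6  : [6, -13, -6]
STORE 2  : [6, -13]
PUSH 59  : [6, -13, 59]
ROT      : [-13, 59, 6]
PUSH 7   : [-13, 59, 6, 7]
ROT      : [-13, 6, 7, 59]

[-13, 6, 7, 59]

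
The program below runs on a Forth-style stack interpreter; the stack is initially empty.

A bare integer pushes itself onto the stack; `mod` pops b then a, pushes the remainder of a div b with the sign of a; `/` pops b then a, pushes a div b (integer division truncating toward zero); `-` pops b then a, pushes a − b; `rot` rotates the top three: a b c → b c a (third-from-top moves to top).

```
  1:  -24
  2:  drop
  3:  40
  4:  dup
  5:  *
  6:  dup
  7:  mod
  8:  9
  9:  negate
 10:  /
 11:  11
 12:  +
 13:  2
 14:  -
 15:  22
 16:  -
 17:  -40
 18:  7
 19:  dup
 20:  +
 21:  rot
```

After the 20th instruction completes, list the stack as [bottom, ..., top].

[-13, -40, 14]

-24    : -24
drop   : (empty)
40     : 40
dup    : 40 40
*      : 1600
dup    : 1600 1600
mod    : 0
9      : 0 9
negate : 0 -9
/      : 0
11     : 0 11
+      : 11
2      : 11 2
-      : 9
22     : 9 22
-      : -13
-40    : -13 -40
7      : -13 -40 7
dup    : -13 -40 7 7
+      : -13 -40 14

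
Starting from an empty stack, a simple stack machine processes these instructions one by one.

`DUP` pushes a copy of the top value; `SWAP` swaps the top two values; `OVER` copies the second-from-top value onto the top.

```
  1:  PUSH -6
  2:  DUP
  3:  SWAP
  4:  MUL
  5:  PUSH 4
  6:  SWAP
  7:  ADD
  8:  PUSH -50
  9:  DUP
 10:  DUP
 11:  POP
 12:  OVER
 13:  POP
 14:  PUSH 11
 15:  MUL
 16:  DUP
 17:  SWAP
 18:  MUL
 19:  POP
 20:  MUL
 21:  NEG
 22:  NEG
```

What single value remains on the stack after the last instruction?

PUSH -6  -> [-6]
DUP      -> [-6, -6]
SWAP     -> [-6, -6]
MUL      -> [36]
PUSH 4   -> [36, 4]
SWAP     -> [4, 36]
ADD      -> [40]
PUSH -50 -> [40, -50]
DUP      -> [40, -50, -50]
DUP      -> [40, -50, -50, -50]
POP      -> [40, -50, -50]
OVER     -> [40, -50, -50, -50]
POP      -> [40, -50, -50]
PUSH 11  -> [40, -50, -50, 11]
MUL      -> [40, -50, -550]
DUP      -> [40, -50, -550, -550]
SWAP     -> [40, -50, -550, -550]
MUL      -> [40, -50, 302500]
POP      -> [40, -50]
MUL      -> [-2000]
NEG      -> [2000]
NEG      -> [-2000]

-2000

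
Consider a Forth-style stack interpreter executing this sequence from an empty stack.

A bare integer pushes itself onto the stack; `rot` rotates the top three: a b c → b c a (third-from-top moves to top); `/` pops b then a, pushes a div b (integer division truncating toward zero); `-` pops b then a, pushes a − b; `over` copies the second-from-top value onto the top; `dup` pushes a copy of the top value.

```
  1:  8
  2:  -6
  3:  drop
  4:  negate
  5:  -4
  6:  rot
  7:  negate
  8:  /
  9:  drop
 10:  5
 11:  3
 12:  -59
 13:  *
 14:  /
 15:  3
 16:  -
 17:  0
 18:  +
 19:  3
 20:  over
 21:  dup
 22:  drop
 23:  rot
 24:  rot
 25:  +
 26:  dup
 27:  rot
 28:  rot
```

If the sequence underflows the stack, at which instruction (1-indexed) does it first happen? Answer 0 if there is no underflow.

8      -> 8
-6     -> 8 -6
drop   -> 8
negate -> -8
-4     -> -8 -4
rot  — needs 3 operands, stack has 2 → underflow

6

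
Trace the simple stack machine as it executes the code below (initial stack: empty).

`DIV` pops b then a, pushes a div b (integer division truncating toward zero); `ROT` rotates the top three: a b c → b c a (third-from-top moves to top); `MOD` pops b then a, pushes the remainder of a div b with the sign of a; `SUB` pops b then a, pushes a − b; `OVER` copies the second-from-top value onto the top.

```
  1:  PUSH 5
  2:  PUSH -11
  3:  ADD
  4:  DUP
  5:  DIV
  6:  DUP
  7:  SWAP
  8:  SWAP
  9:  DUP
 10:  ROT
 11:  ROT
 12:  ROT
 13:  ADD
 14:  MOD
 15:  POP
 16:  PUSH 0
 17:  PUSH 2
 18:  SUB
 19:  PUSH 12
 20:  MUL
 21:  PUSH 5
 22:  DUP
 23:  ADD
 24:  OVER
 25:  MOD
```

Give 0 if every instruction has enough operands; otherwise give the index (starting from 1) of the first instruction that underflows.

0

PUSH 5   → [5]
PUSH -11 → [5, -11]
ADD      → [-6]
DUP      → [-6, -6]
DIV      → [1]
DUP      → [1, 1]
SWAP     → [1, 1]
SWAP     → [1, 1]
DUP      → [1, 1, 1]
ROT      → [1, 1, 1]
ROT      → [1, 1, 1]
ROT      → [1, 1, 1]
ADD      → [1, 2]
MOD      → [1]
POP      → []
PUSH 0   → [0]
PUSH 2   → [0, 2]
SUB      → [-2]
PUSH 12  → [-2, 12]
MUL      → [-24]
PUSH 5   → [-24, 5]
DUP      → [-24, 5, 5]
ADD      → [-24, 10]
OVER     → [-24, 10, -24]
MOD      → [-24, 10]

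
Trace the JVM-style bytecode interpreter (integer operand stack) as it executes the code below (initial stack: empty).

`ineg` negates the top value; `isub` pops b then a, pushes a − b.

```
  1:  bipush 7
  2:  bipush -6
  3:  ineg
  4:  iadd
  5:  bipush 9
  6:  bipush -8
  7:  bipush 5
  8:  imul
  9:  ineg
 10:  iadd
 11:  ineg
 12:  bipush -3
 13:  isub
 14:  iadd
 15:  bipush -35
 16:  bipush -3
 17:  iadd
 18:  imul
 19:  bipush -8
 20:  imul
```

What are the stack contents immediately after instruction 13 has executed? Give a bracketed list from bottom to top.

[13, -46]

bipush 7  → 7
bipush -6 → 7 -6
ineg      → 7 6
iadd      → 13
bipush 9  → 13 9
bipush -8 → 13 9 -8
bipush 5  → 13 9 -8 5
imul      → 13 9 -40
ineg      → 13 9 40
iadd      → 13 49
ineg      → 13 -49
bipush -3 → 13 -49 -3
isub      → 13 -46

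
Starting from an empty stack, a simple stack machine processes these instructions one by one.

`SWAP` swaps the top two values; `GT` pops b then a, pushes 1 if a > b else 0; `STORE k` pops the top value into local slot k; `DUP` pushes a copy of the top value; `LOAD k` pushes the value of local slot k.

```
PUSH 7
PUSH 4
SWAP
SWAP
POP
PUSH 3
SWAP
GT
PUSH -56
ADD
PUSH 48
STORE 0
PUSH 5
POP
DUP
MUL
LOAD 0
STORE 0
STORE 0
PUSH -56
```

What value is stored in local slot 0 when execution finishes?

3136

PUSH 7   -> 7
PUSH 4   -> 7 4
SWAP     -> 4 7
SWAP     -> 7 4
POP      -> 7
PUSH 3   -> 7 3
SWAP     -> 3 7
GT       -> 0
PUSH -56 -> 0 -56
ADD      -> -56
PUSH 48  -> -56 48
STORE 0  -> -56
PUSH 5   -> -56 5
POP      -> -56
DUP      -> -56 -56
MUL      -> 3136
LOAD 0   -> 3136 48
STORE 0  -> 3136
STORE 0  -> (empty)
PUSH -56 -> -56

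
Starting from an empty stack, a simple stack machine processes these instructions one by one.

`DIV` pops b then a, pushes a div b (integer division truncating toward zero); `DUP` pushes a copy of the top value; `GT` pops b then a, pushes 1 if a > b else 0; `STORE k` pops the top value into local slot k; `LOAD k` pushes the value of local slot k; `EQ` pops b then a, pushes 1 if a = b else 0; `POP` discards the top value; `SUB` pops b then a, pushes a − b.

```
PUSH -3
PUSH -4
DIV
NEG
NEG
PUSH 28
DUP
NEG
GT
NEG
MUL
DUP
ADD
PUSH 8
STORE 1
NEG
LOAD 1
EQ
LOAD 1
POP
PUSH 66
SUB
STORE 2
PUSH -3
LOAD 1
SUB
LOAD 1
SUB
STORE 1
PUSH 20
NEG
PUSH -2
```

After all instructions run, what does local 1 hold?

-19

PUSH -3 → [-3]
PUSH -4 → [-3, -4]
DIV     → [0]
NEG     → [0]
NEG     → [0]
PUSH 28 → [0, 28]
DUP     → [0, 28, 28]
NEG     → [0, 28, -28]
GT      → [0, 1]
NEG     → [0, -1]
MUL     → [0]
DUP     → [0, 0]
ADD     → [0]
PUSH 8  → [0, 8]
STORE 1 → [0]
NEG     → [0]
LOAD 1  → [0, 8]
EQ      → [0]
LOAD 1  → [0, 8]
POP     → [0]
PUSH 66 → [0, 66]
SUB     → [-66]
STORE 2 → []
PUSH -3 → [-3]
LOAD 1  → [-3, 8]
SUB     → [-11]
LOAD 1  → [-11, 8]
SUB     → [-19]
STORE 1 → []
PUSH 20 → [20]
NEG     → [-20]
PUSH -2 → [-20, -2]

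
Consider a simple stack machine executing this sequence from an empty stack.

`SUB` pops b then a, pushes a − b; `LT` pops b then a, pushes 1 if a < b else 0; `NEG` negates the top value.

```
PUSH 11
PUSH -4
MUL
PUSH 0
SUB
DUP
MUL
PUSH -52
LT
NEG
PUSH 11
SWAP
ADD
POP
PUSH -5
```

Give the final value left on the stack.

PUSH 11   11
PUSH -4   11 -4
MUL       -44
PUSH 0    -44 0
SUB       -44
DUP       -44 -44
MUL       1936
PUSH -52  1936 -52
LT        0
NEG       0
PUSH 11   0 11
SWAP      11 0
ADD       11
POP       (empty)
PUSH -5   -5

-5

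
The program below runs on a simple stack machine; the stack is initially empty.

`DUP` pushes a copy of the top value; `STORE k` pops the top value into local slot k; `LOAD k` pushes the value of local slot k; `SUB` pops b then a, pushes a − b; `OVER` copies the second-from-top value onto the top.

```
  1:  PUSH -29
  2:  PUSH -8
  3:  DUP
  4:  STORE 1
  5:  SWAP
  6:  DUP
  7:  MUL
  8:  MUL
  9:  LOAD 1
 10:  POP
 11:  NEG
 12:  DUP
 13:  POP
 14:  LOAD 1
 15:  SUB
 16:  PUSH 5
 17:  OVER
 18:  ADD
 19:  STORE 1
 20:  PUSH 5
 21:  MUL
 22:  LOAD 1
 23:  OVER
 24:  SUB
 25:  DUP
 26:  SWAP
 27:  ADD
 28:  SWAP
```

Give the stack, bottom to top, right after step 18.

[6736, 6741]

PUSH -29 → -29
PUSH -8  → -29 -8
DUP      → -29 -8 -8
STORE 1  → -29 -8
SWAP     → -8 -29
DUP      → -8 -29 -29
MUL      → -8 841
MUL      → -6728
LOAD 1   → -6728 -8
POP      → -6728
NEG      → 6728
DUP      → 6728 6728
POP      → 6728
LOAD 1   → 6728 -8
SUB      → 6736
PUSH 5   → 6736 5
OVER     → 6736 5 6736
ADD      → 6736 6741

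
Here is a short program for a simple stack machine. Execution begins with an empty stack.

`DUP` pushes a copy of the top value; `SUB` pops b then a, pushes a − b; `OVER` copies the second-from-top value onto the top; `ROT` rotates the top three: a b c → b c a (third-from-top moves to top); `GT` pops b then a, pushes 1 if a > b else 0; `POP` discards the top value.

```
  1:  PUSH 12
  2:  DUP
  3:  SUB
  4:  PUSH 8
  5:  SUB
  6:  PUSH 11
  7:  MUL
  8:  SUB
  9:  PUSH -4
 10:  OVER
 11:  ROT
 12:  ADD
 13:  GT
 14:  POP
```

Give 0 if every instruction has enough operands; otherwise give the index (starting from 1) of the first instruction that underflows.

8

PUSH 12 : [12]
DUP     : [12, 12]
SUB     : [0]
PUSH 8  : [0, 8]
SUB     : [-8]
PUSH 11 : [-8, 11]
MUL     : [-88]
SUB  — needs 2 operands, stack has 1 → underflow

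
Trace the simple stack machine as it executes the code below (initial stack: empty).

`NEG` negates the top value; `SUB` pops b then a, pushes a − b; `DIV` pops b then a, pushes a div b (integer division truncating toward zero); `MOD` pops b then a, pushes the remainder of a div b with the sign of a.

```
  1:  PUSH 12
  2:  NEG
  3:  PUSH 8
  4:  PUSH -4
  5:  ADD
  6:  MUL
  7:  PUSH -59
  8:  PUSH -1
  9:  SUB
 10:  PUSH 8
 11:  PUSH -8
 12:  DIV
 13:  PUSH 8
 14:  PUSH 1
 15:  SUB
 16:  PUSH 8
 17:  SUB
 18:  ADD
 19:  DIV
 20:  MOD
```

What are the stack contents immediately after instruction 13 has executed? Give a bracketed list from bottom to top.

PUSH 12  → [12]
NEG      → [-12]
PUSH 8   → [-12, 8]
PUSH -4  → [-12, 8, -4]
ADD      → [-12, 4]
MUL      → [-48]
PUSH -59 → [-48, -59]
PUSH -1  → [-48, -59, -1]
SUB      → [-48, -58]
PUSH 8   → [-48, -58, 8]
PUSH -8  → [-48, -58, 8, -8]
DIV      → [-48, -58, -1]
PUSH 8   → [-48, -58, -1, 8]

[-48, -58, -1, 8]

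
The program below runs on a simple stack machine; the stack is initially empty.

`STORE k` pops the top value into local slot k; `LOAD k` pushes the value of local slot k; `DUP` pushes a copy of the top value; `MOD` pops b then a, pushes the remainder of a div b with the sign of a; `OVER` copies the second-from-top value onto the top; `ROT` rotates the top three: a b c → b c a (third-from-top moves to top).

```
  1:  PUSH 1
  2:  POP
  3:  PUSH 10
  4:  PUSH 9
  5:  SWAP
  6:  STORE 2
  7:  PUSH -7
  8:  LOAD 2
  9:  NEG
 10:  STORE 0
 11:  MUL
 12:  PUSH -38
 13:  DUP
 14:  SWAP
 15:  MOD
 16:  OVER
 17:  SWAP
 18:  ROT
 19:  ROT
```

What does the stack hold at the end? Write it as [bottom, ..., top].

[0, -63, -63]

PUSH 1    [1]
POP       []
PUSH 10   [10]
PUSH 9    [10, 9]
SWAP      [9, 10]
STORE 2   [9]
PUSH -7   [9, -7]
LOAD 2    [9, -7, 10]
NEG       [9, -7, -10]
STORE 0   [9, -7]
MUL       [-63]
PUSH -38  [-63, -38]
DUP       [-63, -38, -38]
SWAP      [-63, -38, -38]
MOD       [-63, 0]
OVER      [-63, 0, -63]
SWAP      [-63, -63, 0]
ROT       [-63, 0, -63]
ROT       [0, -63, -63]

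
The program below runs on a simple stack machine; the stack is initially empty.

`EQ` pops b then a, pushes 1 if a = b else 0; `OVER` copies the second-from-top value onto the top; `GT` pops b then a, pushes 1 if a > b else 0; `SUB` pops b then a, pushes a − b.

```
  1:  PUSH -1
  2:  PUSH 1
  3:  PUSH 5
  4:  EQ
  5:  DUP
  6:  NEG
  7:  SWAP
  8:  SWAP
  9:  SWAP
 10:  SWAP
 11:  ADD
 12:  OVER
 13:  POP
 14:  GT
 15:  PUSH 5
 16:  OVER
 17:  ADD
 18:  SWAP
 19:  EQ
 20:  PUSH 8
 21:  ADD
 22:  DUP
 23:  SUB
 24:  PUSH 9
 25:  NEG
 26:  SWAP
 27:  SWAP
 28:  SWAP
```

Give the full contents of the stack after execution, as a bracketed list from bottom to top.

PUSH -1 → -1
PUSH 1  → -1 1
PUSH 5  → -1 1 5
EQ      → -1 0
DUP     → -1 0 0
NEG     → -1 0 0
SWAP    → -1 0 0
SWAP    → -1 0 0
SWAP    → -1 0 0
SWAP    → -1 0 0
ADD     → -1 0
OVER    → -1 0 -1
POP     → -1 0
GT      → 0
PUSH 5  → 0 5
OVER    → 0 5 0
ADD     → 0 5
SWAP    → 5 0
EQ      → 0
PUSH 8  → 0 8
ADD     → 8
DUP     → 8 8
SUB     → 0
PUSH 9  → 0 9
NEG     → 0 -9
SWAP    → -9 0
SWAP    → 0 -9
SWAP    → -9 0

[-9, 0]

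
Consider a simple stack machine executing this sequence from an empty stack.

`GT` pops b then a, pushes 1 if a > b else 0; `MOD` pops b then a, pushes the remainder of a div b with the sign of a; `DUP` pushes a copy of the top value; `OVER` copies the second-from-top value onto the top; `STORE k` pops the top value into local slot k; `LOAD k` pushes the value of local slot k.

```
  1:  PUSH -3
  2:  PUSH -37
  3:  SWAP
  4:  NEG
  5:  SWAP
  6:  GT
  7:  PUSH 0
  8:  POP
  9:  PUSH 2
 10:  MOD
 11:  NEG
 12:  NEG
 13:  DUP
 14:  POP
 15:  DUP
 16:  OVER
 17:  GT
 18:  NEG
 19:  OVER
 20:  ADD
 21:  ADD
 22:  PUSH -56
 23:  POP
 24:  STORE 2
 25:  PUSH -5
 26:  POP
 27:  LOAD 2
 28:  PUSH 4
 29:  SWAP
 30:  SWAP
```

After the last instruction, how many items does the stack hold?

2

PUSH -3   [-3]
PUSH -37  [-3, -37]
SWAP      [-37, -3]
NEG       [-37, 3]
SWAP      [3, -37]
GT        [1]
PUSH 0    [1, 0]
POP       [1]
PUSH 2    [1, 2]
MOD       [1]
NEG       [-1]
NEG       [1]
DUP       [1, 1]
POP       [1]
DUP       [1, 1]
OVER      [1, 1, 1]
GT        [1, 0]
NEG       [1, 0]
OVER      [1, 0, 1]
ADD       [1, 1]
ADD       [2]
PUSH -56  [2, -56]
POP       [2]
STORE 2   []
PUSH -5   [-5]
POP       []
LOAD 2    [2]
PUSH 4    [2, 4]
SWAP      [4, 2]
SWAP      [2, 4]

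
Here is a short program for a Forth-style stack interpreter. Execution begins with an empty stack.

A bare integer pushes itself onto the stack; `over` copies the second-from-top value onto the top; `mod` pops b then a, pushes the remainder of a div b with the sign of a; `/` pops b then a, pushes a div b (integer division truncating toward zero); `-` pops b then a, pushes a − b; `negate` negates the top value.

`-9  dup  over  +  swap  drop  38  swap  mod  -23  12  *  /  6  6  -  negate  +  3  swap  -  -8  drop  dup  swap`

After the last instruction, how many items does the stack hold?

2

-9     → -9
dup    → -9 -9
over   → -9 -9 -9
+      → -9 -18
swap   → -18 -9
drop   → -18
38     → -18 38
swap   → 38 -18
mod    → 2
-23    → 2 -23
12     → 2 -23 12
*      → 2 -276
/      → 0
6      → 0 6
6      → 0 6 6
-      → 0 0
negate → 0 0
+      → 0
3      → 0 3
swap   → 3 0
-      → 3
-8     → 3 -8
drop   → 3
dup    → 3 3
swap   → 3 3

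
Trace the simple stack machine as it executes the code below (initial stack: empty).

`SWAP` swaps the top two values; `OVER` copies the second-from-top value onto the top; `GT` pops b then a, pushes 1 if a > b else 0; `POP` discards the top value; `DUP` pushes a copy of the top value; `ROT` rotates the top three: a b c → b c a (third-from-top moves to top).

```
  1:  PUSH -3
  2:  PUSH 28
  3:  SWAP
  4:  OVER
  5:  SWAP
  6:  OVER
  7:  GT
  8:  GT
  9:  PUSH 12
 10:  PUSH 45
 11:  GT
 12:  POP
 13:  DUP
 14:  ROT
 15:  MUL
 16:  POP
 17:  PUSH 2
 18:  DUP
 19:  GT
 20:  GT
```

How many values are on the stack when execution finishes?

PUSH -3 -> [-3]
PUSH 28 -> [-3, 28]
SWAP    -> [28, -3]
OVER    -> [28, -3, 28]
SWAP    -> [28, 28, -3]
OVER    -> [28, 28, -3, 28]
GT      -> [28, 28, 0]
GT      -> [28, 1]
PUSH 12 -> [28, 1, 12]
PUSH 45 -> [28, 1, 12, 45]
GT      -> [28, 1, 0]
POP     -> [28, 1]
DUP     -> [28, 1, 1]
ROT     -> [1, 1, 28]
MUL     -> [1, 28]
POP     -> [1]
PUSH 2  -> [1, 2]
DUP     -> [1, 2, 2]
GT      -> [1, 0]
GT      -> [1]

1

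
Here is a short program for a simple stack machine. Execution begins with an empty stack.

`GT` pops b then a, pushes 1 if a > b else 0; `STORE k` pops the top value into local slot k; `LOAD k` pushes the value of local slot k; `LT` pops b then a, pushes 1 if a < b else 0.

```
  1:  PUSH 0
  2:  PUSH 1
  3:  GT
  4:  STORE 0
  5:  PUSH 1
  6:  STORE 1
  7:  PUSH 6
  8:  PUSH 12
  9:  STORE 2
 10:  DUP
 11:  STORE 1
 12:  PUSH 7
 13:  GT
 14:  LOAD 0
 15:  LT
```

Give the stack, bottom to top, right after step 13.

PUSH 0  → 0
PUSH 1  → 0 1
GT      → 0
STORE 0 → (empty)
PUSH 1  → 1
STORE 1 → (empty)
PUSH 6  → 6
PUSH 12 → 6 12
STORE 2 → 6
DUP     → 6 6
STORE 1 → 6
PUSH 7  → 6 7
GT      → 0

[0]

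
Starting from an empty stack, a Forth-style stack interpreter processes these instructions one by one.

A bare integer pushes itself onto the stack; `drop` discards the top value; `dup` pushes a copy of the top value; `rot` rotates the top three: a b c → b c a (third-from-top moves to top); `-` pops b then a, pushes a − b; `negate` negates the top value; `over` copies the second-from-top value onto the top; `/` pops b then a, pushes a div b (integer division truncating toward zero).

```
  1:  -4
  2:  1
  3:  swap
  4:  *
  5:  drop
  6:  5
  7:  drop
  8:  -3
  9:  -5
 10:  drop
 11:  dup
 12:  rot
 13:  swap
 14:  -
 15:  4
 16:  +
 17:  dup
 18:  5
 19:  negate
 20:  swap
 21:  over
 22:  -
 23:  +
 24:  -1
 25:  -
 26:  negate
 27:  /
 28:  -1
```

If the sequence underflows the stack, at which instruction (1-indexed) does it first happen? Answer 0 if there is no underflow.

12

-4   : -4
1    : -4 1
swap : 1 -4
*    : -4
drop : (empty)
5    : 5
drop : (empty)
-3   : -3
-5   : -3 -5
drop : -3
dup  : -3 -3
rot  — needs 3 operands, stack has 2 → underflow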